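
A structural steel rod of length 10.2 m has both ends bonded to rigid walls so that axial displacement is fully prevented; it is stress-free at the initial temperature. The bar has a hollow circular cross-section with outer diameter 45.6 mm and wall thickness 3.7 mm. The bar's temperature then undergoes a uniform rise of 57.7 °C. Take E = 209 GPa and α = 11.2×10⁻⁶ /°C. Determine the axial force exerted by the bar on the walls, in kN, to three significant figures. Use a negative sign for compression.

Free thermal expansion αLΔT = 11.2e-6 · 10200 · 57.7 = 6.592 mm.
The walls impose strain ε = −(6.592)/10200 = -6.4624e-04; σ = Eε = 209000 · -6.4624e-04 = -135.1 MPa.
Wall reaction R = σ·A = -135.1·487 = -65780 N = -65.78 kN.

-65.8 kN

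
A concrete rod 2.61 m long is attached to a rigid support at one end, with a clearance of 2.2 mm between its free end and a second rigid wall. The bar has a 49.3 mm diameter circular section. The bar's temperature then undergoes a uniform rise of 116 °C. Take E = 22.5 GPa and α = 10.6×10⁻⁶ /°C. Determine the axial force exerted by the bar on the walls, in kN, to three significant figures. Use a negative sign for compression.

-16.6 kN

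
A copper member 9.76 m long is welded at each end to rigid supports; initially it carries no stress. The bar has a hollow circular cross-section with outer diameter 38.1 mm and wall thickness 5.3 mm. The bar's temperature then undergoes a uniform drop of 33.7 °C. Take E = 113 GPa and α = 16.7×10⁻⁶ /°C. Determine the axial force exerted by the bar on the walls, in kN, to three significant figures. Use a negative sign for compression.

34.7 kN

Free thermal expansion αLΔT = 16.7e-6 · 9760 · -33.7 = -5.493 mm.
The walls impose strain ε = −(-5.493)/9760 = 5.6279e-04; σ = Eε = 113000 · 5.6279e-04 = 63.6 MPa.
Wall reaction R = σ·A = 63.6·546.1 = 34730 N = 34.73 kN.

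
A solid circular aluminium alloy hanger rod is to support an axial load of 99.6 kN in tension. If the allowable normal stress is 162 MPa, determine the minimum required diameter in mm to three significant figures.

28.0 mm

Required area A ≥ P/σ_allow = 99600/162 = 614.8 mm².
For a solid circular section, d ≥ √(4A/π) = 27.98 mm.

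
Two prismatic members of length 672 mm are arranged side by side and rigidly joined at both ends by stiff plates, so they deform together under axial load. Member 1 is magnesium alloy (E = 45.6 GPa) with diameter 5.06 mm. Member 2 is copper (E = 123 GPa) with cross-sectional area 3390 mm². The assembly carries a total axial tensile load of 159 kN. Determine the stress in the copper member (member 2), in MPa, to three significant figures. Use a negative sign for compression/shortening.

A_1 = 20.11 mm².
Equal strain + equilibrium ⇒ each member carries load in proportion to AE: A₁E₁ = 917000 N, A₂E₂ = 417000000 N, ΣAE = 417900000 N.
σ₂ = P·E₂/ΣAE = 159000·123000/417900000 = 46.8 MPa.

46.8 MPa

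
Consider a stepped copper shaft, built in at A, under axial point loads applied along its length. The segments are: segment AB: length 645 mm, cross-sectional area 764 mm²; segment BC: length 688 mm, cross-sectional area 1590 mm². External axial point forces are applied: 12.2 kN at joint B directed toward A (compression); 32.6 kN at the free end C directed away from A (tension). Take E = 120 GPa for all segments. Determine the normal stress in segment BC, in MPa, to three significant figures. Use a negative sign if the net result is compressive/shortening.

20.5 MPa

Internal axial forces (sectioning from the free end, tension +): N_BC = 32.6 kN, N_AB = 20.4 kN.
σ_BC = N_BC/A_BC = 32600/1590 = 20.5 MPa.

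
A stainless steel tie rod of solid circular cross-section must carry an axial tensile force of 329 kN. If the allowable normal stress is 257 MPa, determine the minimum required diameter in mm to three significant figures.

40.4 mm

Required area A ≥ P/σ_allow = 329000/257 = 1280 mm².
For a solid circular section, d ≥ √(4A/π) = 40.37 mm.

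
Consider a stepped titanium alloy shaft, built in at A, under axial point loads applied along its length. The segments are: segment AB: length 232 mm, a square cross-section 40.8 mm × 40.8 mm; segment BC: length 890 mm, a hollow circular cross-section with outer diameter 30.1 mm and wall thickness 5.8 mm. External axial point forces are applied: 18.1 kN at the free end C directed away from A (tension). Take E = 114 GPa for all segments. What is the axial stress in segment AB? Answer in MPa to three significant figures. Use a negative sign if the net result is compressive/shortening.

10.9 MPa

Internal axial forces (sectioning from the free end, tension +): N_BC = 18.1 kN, N_AB = 18.1 kN.
A_AB = 1665 mm².
σ_AB = N_AB/A_AB = 18100/1665 = 10.87 MPa.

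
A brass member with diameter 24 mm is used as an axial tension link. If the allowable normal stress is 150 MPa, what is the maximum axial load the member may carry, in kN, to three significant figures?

A = 452.4 mm².
P_max = σ_allow · A = 150 · 452.4 = 67860 N = 67.86 kN.

67.9 kN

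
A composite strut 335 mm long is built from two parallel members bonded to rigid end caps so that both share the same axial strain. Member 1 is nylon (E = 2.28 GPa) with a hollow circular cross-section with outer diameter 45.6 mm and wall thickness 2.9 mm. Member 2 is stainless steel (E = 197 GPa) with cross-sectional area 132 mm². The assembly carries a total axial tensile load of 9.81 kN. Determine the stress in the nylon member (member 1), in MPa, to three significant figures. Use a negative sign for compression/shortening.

A_1 = 389 mm².
Equal strain + equilibrium ⇒ each member carries load in proportion to AE: A₁E₁ = 887000 N, A₂E₂ = 26000000 N, ΣAE = 26890000 N.
σ₁ = P·E₁/ΣAE = 9810·2280/26890000 = 0.8318 MPa.

0.832 MPa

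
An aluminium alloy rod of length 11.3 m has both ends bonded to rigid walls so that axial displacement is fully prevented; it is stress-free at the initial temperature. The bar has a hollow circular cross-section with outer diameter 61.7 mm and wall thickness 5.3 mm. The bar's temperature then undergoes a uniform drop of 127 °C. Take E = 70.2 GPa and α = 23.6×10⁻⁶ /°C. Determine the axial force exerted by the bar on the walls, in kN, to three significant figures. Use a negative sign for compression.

198 kN

Free thermal expansion αLΔT = 23.6e-6 · 11300 · -127 = -33.87 mm.
The walls impose strain ε = −(-33.87)/11300 = 2.9972e-03; σ = Eε = 70200 · 2.9972e-03 = 210.4 MPa.
Wall reaction R = σ·A = 210.4·939.1 = 197600 N = 197.6 kN.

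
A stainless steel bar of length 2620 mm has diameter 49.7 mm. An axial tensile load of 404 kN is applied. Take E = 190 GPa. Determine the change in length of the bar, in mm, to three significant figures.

A = 1940 mm².
δ_mech = NL/(AE) = 404000·2620/(1940·190000) = 2.872 mm.

2.87 mm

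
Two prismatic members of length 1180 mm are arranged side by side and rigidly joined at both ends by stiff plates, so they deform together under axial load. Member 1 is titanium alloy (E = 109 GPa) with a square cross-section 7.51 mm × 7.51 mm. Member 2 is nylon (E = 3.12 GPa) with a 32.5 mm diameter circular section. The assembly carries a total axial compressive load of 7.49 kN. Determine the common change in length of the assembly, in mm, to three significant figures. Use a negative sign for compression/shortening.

-1.01 mm

A_1 = 56.4 mm².
A_2 = 829.6 mm².
Equal strain + equilibrium ⇒ each member carries load in proportion to AE: A₁E₁ = 6148000 N, A₂E₂ = 2588000 N, ΣAE = 8736000 N.
δ = PL/ΣAE = -7490·1180/8736000 = -1.012 mm.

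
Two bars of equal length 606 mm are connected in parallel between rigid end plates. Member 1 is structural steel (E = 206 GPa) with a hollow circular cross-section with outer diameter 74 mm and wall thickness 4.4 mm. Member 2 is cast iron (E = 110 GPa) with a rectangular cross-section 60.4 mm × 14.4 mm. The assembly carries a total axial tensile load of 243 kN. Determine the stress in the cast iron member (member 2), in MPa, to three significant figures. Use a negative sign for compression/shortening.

A_1 = 962.1 mm².
A_2 = 869.8 mm².
Equal strain + equilibrium ⇒ each member carries load in proportion to AE: A₁E₁ = 198200000 N, A₂E₂ = 95670000 N, ΣAE = 293900000 N.
σ₂ = P·E₂/ΣAE = 243000·110000/293900000 = 90.96 MPa.

91.0 MPa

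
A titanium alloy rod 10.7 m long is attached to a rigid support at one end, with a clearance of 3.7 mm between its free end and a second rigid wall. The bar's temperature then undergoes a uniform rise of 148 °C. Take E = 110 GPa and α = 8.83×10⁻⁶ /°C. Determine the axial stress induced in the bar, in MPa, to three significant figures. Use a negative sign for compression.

-106 MPa

Free thermal expansion αLΔT = 8.83e-6 · 10700 · 148 = 13.98 mm.
The walls engage after the gap closes; constrained expansion = 13.98 − 3.7 = 10.28 mm.
The walls impose strain ε = −(10.28)/10700 = -9.6105e-04; σ = Eε = 110000 · -9.6105e-04 = -105.7 MPa.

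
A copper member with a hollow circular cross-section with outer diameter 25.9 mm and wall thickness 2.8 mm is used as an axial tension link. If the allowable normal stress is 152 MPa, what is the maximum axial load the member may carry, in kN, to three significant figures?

30.9 kN

A = 203.2 mm².
P_max = σ_allow · A = 152 · 203.2 = 30890 N = 30.89 kN.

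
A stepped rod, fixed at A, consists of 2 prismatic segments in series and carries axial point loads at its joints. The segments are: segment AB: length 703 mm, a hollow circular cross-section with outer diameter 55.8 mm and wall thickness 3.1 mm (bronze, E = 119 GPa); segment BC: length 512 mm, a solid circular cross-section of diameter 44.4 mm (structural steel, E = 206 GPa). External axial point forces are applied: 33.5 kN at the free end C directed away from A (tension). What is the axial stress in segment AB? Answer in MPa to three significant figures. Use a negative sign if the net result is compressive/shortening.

Internal axial forces (sectioning from the free end, tension +): N_BC = 33.5 kN, N_AB = 33.5 kN.
A_AB = 513.2 mm².
σ_AB = N_AB/A_AB = 33500/513.2 = 65.27 MPa.

65.3 MPa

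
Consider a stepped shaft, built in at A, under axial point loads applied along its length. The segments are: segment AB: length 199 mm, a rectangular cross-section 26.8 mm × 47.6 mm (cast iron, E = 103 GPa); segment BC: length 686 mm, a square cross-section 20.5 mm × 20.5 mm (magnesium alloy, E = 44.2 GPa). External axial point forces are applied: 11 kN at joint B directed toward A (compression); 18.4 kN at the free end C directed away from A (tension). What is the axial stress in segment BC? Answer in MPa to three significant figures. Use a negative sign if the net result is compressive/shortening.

Internal axial forces (sectioning from the free end, tension +): N_BC = 18.4 kN, N_AB = 7.4 kN.
A_BC = 420.2 mm².
σ_BC = N_BC/A_BC = 18400/420.2 = 43.78 MPa.

43.8 MPa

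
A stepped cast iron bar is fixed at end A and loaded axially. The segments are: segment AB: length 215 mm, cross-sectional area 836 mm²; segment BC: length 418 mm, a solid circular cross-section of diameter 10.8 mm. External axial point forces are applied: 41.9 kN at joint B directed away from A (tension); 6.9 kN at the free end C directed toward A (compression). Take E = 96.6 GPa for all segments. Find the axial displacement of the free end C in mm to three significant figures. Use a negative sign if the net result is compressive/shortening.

Internal axial forces (sectioning from the free end, tension +): N_BC = -6.9 kN, N_AB = 35 kN.
A_BC = 91.61 mm².
δ_AB = 35000·215/(836·96600) = 0.09318 mm
δ_BC = -6900·418/(91.61·96600) = -0.3259 mm
δ = Σδ_i = -0.2327 mm.

-0.233 mm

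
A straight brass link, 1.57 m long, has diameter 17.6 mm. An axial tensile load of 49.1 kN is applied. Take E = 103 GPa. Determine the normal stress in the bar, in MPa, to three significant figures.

A = 243.3 mm².
σ = N/A = 49100/243.3 = 201.8 MPa.

202 MPa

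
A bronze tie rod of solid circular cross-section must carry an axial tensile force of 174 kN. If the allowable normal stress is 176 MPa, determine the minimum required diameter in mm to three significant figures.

Required area A ≥ P/σ_allow = 174000/176 = 988.6 mm².
For a solid circular section, d ≥ √(4A/π) = 35.48 mm.

35.5 mm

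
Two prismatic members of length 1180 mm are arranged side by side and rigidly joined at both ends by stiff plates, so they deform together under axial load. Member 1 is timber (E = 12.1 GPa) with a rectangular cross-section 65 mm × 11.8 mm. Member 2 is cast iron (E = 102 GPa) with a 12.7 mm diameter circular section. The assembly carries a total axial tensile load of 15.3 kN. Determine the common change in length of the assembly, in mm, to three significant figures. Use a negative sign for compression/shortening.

A_1 = 767 mm².
A_2 = 126.7 mm².
Equal strain + equilibrium ⇒ each member carries load in proportion to AE: A₁E₁ = 9281000 N, A₂E₂ = 12920000 N, ΣAE = 22200000 N.
δ = PL/ΣAE = 15300·1180/22200000 = 0.8132 mm.

0.813 mm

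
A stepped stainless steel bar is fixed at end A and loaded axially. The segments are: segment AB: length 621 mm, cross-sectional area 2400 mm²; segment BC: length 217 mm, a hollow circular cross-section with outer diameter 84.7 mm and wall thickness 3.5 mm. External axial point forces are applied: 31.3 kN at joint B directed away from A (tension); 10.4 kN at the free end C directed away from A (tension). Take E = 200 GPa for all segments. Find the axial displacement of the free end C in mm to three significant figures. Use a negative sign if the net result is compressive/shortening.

Internal axial forces (sectioning from the free end, tension +): N_BC = 10.4 kN, N_AB = 41.7 kN.
A_BC = 892.8 mm².
δ_AB = 41700·621/(2400·200000) = 0.05395 mm
δ_BC = 10400·217/(892.8·200000) = 0.01264 mm
δ = Σδ_i = 0.06659 mm.

0.0666 mm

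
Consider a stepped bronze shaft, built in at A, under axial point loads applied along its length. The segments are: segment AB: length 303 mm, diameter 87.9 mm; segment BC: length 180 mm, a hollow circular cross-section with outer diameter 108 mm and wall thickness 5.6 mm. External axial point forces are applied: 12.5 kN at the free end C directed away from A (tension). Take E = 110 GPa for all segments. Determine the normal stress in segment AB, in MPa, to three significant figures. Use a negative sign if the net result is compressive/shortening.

Internal axial forces (sectioning from the free end, tension +): N_BC = 12.5 kN, N_AB = 12.5 kN.
A_AB = 6068 mm².
σ_AB = N_AB/A_AB = 12500/6068 = 2.06 MPa.

2.06 MPa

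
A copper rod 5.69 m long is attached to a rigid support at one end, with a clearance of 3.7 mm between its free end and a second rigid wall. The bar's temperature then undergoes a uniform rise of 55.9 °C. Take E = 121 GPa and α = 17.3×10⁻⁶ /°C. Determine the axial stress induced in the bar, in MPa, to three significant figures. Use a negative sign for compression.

-38.3 MPa

Free thermal expansion αLΔT = 17.3e-6 · 5690 · 55.9 = 5.503 mm.
The walls engage after the gap closes; constrained expansion = 5.503 − 3.7 = 1.803 mm.
The walls impose strain ε = −(1.803)/5690 = -3.1681e-04; σ = Eε = 121000 · -3.1681e-04 = -38.33 MPa.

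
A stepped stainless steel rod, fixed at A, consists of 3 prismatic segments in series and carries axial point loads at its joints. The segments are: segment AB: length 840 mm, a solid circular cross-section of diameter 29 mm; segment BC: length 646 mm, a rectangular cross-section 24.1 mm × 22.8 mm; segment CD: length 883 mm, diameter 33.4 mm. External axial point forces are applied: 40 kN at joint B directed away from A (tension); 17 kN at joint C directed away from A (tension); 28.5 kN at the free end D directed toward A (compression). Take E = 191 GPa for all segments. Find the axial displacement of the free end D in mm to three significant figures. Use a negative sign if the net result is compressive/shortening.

Internal axial forces (sectioning from the free end, tension +): N_CD = -28.5 kN, N_BC = -11.5 kN, N_AB = 28.5 kN.
A_AB = 660.5 mm².
A_BC = 549.5 mm².
A_CD = 876.2 mm².
δ_AB = 28500·840/(660.5·191000) = 0.1898 mm
δ_BC = -11500·646/(549.5·191000) = -0.07079 mm
δ_CD = -28500·883/(876.2·191000) = -0.1504 mm
δ = Σδ_i = -0.03141 mm.

-0.0314 mm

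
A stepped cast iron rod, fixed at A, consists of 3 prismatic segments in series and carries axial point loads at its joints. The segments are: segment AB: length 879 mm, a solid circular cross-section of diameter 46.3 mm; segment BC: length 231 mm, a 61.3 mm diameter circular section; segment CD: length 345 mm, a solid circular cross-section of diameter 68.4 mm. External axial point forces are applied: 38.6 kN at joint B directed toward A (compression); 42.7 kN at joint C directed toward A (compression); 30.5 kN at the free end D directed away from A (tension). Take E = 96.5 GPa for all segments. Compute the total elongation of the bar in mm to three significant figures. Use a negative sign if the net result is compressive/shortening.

-0.255 mm

Internal axial forces (sectioning from the free end, tension +): N_CD = 30.5 kN, N_BC = -12.2 kN, N_AB = -50.8 kN.
A_AB = 1684 mm².
A_BC = 2951 mm².
A_CD = 3675 mm².
δ_AB = -50800·879/(1684·96500) = -0.2748 mm
δ_BC = -12200·231/(2951·96500) = -0.009895 mm
δ_CD = 30500·345/(3675·96500) = 0.02967 mm
δ = Σδ_i = -0.2551 mm.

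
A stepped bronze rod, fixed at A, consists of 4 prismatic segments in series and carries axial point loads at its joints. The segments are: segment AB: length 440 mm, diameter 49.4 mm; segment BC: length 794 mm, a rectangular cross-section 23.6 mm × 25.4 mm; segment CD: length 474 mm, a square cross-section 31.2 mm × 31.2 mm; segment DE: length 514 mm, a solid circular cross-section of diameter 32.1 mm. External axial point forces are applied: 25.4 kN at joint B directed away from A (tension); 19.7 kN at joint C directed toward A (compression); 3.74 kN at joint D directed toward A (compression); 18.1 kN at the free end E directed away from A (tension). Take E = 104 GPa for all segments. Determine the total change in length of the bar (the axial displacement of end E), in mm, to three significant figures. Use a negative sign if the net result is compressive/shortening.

Internal axial forces (sectioning from the free end, tension +): N_DE = 18.1 kN, N_CD = 14.36 kN, N_BC = -5.34 kN, N_AB = 20.06 kN.
A_AB = 1917 mm².
A_BC = 599.4 mm².
A_CD = 973.4 mm².
A_DE = 809.3 mm².
δ_AB = 20060·440/(1917·104000) = 0.04428 mm
δ_BC = -5340·794/(599.4·104000) = -0.06801 mm
δ_CD = 14360·474/(973.4·104000) = 0.06723 mm
δ_DE = 18100·514/(809.3·104000) = 0.1105 mm
δ = Σδ_i = 0.154 mm.

0.154 mm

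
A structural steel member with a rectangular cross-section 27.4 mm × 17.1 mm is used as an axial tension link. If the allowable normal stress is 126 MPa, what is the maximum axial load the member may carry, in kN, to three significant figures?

A = 468.5 mm².
P_max = σ_allow · A = 126 · 468.5 = 59040 N = 59.04 kN.

59.0 kN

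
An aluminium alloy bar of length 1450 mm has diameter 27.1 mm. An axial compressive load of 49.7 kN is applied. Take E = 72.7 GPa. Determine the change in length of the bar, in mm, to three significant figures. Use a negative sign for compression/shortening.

-1.72 mm

A = 576.8 mm².
δ_mech = NL/(AE) = -49700·1450/(576.8·72700) = -1.719 mm.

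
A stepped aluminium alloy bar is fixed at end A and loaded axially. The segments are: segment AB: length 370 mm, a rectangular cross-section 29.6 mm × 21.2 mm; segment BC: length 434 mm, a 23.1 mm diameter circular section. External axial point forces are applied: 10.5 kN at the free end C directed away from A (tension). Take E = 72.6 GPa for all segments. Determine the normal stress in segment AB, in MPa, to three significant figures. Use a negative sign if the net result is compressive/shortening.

16.7 MPa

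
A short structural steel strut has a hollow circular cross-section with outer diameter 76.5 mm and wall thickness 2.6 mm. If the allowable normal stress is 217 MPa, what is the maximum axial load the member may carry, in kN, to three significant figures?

131 kN

A = 603.6 mm².
P_max = σ_allow · A = 217 · 603.6 = 131000 N = 131 kN.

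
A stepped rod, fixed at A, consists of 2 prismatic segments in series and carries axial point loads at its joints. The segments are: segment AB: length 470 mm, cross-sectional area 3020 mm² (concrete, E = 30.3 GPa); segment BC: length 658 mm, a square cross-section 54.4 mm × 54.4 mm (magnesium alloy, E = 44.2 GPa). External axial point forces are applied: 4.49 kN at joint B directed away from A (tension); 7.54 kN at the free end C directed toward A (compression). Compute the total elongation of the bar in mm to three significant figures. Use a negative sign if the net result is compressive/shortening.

-0.0536 mm

Internal axial forces (sectioning from the free end, tension +): N_BC = -7.54 kN, N_AB = -3.05 kN.
A_BC = 2959 mm².
δ_AB = -3050·470/(3020·30300) = -0.01567 mm
δ_BC = -7540·658/(2959·44200) = -0.03793 mm
δ = Σδ_i = -0.0536 mm.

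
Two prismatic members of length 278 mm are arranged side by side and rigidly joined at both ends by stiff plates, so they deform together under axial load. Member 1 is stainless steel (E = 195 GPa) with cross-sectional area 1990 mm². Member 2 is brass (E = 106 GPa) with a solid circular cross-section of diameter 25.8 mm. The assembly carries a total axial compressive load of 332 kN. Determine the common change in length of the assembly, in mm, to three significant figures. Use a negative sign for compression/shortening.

A_2 = 522.8 mm².
Equal strain + equilibrium ⇒ each member carries load in proportion to AE: A₁E₁ = 388000000 N, A₂E₂ = 55420000 N, ΣAE = 443500000 N.
δ = PL/ΣAE = -332000·278/443500000 = -0.2081 mm.

-0.208 mm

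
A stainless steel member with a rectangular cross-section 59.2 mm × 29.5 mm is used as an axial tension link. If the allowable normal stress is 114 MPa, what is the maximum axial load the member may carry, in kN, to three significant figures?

199 kN

A = 1746 mm².
P_max = σ_allow · A = 114 · 1746 = 199100 N = 199.1 kN.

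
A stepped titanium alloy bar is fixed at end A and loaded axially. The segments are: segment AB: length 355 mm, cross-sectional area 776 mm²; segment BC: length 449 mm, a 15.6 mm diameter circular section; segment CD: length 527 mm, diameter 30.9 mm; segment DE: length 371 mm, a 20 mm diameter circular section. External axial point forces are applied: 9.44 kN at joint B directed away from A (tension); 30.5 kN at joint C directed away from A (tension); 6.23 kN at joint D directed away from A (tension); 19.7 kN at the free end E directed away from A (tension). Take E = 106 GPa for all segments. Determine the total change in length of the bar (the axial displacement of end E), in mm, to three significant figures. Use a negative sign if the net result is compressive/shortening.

Internal axial forces (sectioning from the free end, tension +): N_DE = 19.7 kN, N_CD = 25.93 kN, N_BC = 56.43 kN, N_AB = 65.87 kN.
A_BC = 191.1 mm².
A_CD = 749.9 mm².
A_DE = 314.2 mm².
δ_AB = 65870·355/(776·106000) = 0.2843 mm
δ_BC = 56430·449/(191.1·106000) = 1.251 mm
δ_CD = 25930·527/(749.9·106000) = 0.1719 mm
δ_DE = 19700·371/(314.2·106000) = 0.2195 mm
δ = Σδ_i = 1.926 mm.

1.93 mm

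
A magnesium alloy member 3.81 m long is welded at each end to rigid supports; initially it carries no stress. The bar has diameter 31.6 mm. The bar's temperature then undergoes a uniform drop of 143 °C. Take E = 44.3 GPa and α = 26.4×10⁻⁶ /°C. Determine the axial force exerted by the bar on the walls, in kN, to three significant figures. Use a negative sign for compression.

131 kN

Free thermal expansion αLΔT = 26.4e-6 · 3810 · -143 = -14.38 mm.
The walls impose strain ε = −(-14.38)/3810 = 3.7752e-03; σ = Eε = 44300 · 3.7752e-03 = 167.2 MPa.
Wall reaction R = σ·A = 167.2·784.3 = 131200 N = 131.2 kN.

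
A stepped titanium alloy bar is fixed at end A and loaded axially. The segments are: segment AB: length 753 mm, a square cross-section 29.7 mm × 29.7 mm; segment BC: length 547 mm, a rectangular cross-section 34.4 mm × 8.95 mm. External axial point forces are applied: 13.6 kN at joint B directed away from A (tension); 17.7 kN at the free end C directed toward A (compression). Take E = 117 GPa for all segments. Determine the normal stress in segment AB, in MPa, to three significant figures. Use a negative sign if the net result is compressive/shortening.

Internal axial forces (sectioning from the free end, tension +): N_BC = -17.7 kN, N_AB = -4.1 kN.
A_AB = 882.1 mm².
σ_AB = N_AB/A_AB = -4100/882.1 = -4.648 MPa.

-4.65 MPa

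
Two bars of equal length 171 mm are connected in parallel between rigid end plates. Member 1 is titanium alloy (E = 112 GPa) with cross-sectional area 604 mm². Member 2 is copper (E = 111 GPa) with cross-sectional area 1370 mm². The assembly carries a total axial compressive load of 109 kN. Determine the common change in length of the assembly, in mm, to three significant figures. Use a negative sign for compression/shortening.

-0.0848 mm

Equal strain + equilibrium ⇒ each member carries load in proportion to AE: A₁E₁ = 67650000 N, A₂E₂ = 152100000 N, ΣAE = 219700000 N.
δ = PL/ΣAE = -109000·171/219700000 = -0.08483 mm.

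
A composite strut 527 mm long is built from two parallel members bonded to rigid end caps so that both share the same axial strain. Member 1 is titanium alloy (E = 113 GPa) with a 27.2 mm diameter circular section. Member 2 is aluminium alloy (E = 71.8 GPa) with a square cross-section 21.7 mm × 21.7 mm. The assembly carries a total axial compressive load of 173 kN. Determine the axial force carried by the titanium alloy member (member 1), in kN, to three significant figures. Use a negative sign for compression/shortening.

-114 kN

A_1 = 581.1 mm².
A_2 = 470.9 mm².
Equal strain + equilibrium ⇒ each member carries load in proportion to AE: A₁E₁ = 65660000 N, A₂E₂ = 33810000 N, ΣAE = 99470000 N.
F₁ = P·A₁E₁/ΣAE = -173000·65660000/99470000 = -114200 N.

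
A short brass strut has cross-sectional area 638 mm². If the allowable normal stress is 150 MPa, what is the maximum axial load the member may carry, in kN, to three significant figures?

95.7 kN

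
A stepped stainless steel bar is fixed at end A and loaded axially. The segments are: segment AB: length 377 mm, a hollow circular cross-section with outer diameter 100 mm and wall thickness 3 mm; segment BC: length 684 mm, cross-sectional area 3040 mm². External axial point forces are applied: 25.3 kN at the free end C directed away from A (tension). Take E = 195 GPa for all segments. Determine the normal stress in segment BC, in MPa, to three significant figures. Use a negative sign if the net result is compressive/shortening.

Internal axial forces (sectioning from the free end, tension +): N_BC = 25.3 kN, N_AB = 25.3 kN.
σ_BC = N_BC/A_BC = 25300/3040 = 8.322 MPa.

8.32 MPa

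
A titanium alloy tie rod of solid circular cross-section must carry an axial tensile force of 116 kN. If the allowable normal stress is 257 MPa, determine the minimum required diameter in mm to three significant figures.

24.0 mm

Required area A ≥ P/σ_allow = 116000/257 = 451.4 mm².
For a solid circular section, d ≥ √(4A/π) = 23.97 mm.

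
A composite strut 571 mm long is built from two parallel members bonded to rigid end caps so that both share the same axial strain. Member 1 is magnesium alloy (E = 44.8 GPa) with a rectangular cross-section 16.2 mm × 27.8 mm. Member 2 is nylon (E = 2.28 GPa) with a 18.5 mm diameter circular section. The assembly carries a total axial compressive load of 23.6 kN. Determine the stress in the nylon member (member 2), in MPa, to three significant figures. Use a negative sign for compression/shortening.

-2.59 MPa

A_1 = 450.4 mm².
A_2 = 268.8 mm².
Equal strain + equilibrium ⇒ each member carries load in proportion to AE: A₁E₁ = 20180000 N, A₂E₂ = 612900 N, ΣAE = 20790000 N.
σ₂ = P·E₂/ΣAE = -23600·2280/20790000 = -2.588 MPa.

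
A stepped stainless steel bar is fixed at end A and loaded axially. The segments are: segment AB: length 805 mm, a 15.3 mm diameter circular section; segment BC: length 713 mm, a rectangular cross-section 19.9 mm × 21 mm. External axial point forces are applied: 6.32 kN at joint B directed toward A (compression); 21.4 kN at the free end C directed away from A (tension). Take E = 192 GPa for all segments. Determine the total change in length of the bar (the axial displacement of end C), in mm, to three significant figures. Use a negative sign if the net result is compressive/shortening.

Internal axial forces (sectioning from the free end, tension +): N_BC = 21.4 kN, N_AB = 15.08 kN.
A_AB = 183.9 mm².
A_BC = 417.9 mm².
δ_AB = 15080·805/(183.9·192000) = 0.3439 mm
δ_BC = 21400·713/(417.9·192000) = 0.1902 mm
δ = Σδ_i = 0.5341 mm.

0.534 mm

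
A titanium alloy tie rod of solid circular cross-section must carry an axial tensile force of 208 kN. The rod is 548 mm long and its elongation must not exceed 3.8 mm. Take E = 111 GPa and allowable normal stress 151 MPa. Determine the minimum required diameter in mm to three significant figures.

41.9 mm

Required area A ≥ P/σ_allow = 208000/151 = 1377 mm².
For a solid circular section, d ≥ √(4A/π) = 41.88 mm.
Elongation limit: A ≥ PL/(Eδ_allow) = 208000·548/(111000·3.8) = 270.2 mm² ⇒ d ≥ 18.55 mm.
The stress limit governs.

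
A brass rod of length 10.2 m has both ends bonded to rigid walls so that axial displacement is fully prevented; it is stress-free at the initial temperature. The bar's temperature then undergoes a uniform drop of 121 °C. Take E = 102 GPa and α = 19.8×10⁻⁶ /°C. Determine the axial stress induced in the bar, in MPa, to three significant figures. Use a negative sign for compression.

244 MPa

Free thermal expansion αLΔT = 19.8e-6 · 10200 · -121 = -24.44 mm.
The walls impose strain ε = −(-24.44)/10200 = 2.3958e-03; σ = Eε = 102000 · 2.3958e-03 = 244.4 MPa.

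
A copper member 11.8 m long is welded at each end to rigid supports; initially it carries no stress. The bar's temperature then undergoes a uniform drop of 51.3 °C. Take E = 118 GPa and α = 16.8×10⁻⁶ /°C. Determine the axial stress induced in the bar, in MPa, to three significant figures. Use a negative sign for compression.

102 MPa

Free thermal expansion αLΔT = 16.8e-6 · 11800 · -51.3 = -10.17 mm.
The walls impose strain ε = −(-10.17)/11800 = 8.6184e-04; σ = Eε = 118000 · 8.6184e-04 = 101.7 MPa.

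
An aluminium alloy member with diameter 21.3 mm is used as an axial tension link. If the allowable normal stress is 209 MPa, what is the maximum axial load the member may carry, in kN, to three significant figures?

74.5 kN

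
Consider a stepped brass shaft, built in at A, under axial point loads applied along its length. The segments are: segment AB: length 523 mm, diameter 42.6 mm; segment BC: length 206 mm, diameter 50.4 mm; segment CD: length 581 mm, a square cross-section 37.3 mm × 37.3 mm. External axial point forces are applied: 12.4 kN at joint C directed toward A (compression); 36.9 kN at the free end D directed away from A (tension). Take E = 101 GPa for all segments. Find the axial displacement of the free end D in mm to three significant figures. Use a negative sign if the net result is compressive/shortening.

0.267 mm

Internal axial forces (sectioning from the free end, tension +): N_CD = 36.9 kN, N_BC = 24.5 kN, N_AB = 24.5 kN.
A_AB = 1425 mm².
A_BC = 1995 mm².
A_CD = 1391 mm².
δ_AB = 24500·523/(1425·101000) = 0.08901 mm
δ_BC = 24500·206/(1995·101000) = 0.02505 mm
δ_CD = 36900·581/(1391·101000) = 0.1526 mm
δ = Σδ_i = 0.2666 mm.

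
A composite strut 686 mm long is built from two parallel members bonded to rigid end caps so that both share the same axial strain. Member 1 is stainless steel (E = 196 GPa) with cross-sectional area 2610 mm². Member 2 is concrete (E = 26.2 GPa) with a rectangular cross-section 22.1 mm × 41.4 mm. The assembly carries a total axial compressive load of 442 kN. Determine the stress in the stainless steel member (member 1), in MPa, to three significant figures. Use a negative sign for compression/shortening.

A_2 = 914.9 mm².
Equal strain + equilibrium ⇒ each member carries load in proportion to AE: A₁E₁ = 511600000 N, A₂E₂ = 23970000 N, ΣAE = 535500000 N.
σ₁ = P·E₁/ΣAE = -442000·196000/535500000 = -161.8 MPa.

-162 MPa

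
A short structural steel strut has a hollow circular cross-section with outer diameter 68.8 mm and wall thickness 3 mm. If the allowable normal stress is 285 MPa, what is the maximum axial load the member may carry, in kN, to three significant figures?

177 kN

A = 620.2 mm².
P_max = σ_allow · A = 285 · 620.2 = 176700 N = 176.7 kN.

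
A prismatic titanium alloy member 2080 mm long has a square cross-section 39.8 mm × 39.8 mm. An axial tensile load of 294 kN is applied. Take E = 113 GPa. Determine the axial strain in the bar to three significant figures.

0.00164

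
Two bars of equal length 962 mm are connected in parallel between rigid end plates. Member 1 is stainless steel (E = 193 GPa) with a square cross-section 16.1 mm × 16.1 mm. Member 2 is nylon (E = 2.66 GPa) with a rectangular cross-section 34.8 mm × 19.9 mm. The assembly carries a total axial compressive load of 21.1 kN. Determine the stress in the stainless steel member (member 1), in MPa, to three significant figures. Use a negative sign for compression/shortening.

-78.5 MPa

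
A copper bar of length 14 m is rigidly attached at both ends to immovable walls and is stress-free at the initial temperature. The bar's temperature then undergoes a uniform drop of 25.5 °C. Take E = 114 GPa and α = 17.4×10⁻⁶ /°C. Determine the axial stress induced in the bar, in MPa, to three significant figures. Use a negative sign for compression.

50.6 MPa

Free thermal expansion αLΔT = 17.4e-6 · 14000 · -25.5 = -6.212 mm.
The walls impose strain ε = −(-6.212)/14000 = 4.4370e-04; σ = Eε = 114000 · 4.4370e-04 = 50.58 MPa.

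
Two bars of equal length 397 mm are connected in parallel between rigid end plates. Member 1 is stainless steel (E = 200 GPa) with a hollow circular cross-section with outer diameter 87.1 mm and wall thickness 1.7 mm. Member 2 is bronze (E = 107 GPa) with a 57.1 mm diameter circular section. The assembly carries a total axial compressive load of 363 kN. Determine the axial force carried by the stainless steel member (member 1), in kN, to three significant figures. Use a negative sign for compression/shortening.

A_1 = 456.1 mm².
A_2 = 2561 mm².
Equal strain + equilibrium ⇒ each member carries load in proportion to AE: A₁E₁ = 91220000 N, A₂E₂ = 274000000 N, ΣAE = 365200000 N.
F₁ = P·A₁E₁/ΣAE = -363000·91220000/365200000 = -90670 N.

-90.7 kN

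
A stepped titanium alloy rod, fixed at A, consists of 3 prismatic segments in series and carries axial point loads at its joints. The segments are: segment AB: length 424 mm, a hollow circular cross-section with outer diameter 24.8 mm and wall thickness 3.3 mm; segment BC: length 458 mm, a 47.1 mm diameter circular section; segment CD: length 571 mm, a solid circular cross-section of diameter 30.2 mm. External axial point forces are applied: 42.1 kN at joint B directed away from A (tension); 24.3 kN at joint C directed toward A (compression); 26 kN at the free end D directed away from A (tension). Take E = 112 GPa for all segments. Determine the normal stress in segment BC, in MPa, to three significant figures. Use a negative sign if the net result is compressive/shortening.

0.976 MPa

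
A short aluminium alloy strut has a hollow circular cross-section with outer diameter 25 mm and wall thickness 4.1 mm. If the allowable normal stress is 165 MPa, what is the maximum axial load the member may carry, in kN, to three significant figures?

A = 269.2 mm².
P_max = σ_allow · A = 165 · 269.2 = 44420 N = 44.42 kN.

44.4 kN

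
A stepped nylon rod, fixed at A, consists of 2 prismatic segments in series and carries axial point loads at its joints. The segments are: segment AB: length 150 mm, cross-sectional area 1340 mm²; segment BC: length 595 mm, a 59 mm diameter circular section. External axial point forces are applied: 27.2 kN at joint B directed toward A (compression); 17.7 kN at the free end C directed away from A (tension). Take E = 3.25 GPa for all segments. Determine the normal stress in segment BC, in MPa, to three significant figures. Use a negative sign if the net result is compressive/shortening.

Internal axial forces (sectioning from the free end, tension +): N_BC = 17.7 kN, N_AB = -9.5 kN.
A_BC = 2734 mm².
σ_BC = N_BC/A_BC = 17700/2734 = 6.474 MPa.

6.47 MPa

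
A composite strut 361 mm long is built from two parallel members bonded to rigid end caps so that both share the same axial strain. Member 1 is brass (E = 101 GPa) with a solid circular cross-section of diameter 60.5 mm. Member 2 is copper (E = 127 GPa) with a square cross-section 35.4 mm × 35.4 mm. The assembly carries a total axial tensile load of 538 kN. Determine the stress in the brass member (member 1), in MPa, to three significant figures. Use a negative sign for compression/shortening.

121 MPa

A_1 = 2875 mm².
A_2 = 1253 mm².
Equal strain + equilibrium ⇒ each member carries load in proportion to AE: A₁E₁ = 290400000 N, A₂E₂ = 159200000 N, ΣAE = 449500000 N.
σ₁ = P·E₁/ΣAE = 538000·101000/449500000 = 120.9 MPa.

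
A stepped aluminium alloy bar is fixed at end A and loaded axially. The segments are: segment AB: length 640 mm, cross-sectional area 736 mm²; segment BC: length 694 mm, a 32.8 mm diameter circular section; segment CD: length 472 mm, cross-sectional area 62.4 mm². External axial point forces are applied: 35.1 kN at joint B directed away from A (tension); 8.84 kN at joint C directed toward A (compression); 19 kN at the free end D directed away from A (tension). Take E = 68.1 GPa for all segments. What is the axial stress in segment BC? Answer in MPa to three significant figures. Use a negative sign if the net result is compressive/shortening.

12.0 MPa

Internal axial forces (sectioning from the free end, tension +): N_CD = 19 kN, N_BC = 10.16 kN, N_AB = 45.26 kN.
A_BC = 845 mm².
σ_BC = N_BC/A_BC = 10160/845 = 12.02 MPa.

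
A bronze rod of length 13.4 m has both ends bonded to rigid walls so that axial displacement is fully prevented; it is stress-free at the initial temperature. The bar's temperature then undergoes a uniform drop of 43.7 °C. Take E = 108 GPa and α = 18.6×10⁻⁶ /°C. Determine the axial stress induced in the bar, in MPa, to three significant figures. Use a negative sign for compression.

87.8 MPa

Free thermal expansion αLΔT = 18.6e-6 · 13400 · -43.7 = -10.89 mm.
The walls impose strain ε = −(-10.89)/13400 = 8.1282e-04; σ = Eε = 108000 · 8.1282e-04 = 87.78 MPa.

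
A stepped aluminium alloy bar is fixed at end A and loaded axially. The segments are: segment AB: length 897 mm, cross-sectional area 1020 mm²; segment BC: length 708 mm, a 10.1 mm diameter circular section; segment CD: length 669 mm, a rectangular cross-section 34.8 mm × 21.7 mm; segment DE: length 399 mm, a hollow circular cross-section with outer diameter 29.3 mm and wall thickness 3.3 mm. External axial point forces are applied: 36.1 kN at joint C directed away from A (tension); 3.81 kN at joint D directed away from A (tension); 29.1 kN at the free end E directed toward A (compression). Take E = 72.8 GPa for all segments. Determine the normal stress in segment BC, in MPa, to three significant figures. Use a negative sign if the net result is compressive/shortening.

135 MPa

Internal axial forces (sectioning from the free end, tension +): N_DE = -29.1 kN, N_CD = -25.29 kN, N_BC = 10.81 kN, N_AB = 10.81 kN.
A_BC = 80.12 mm².
σ_BC = N_BC/A_BC = 10810/80.12 = 134.9 MPa.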